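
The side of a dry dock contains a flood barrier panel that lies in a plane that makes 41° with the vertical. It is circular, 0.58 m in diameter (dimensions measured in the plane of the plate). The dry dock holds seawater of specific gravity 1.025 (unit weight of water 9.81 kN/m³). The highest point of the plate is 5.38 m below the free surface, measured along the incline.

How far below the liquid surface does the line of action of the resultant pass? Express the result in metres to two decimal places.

γ = 1.025 × 9.81 = 10.05525 kN/m³.
The plate makes 41° with the vertical, i.e. θ = 90° − 41° = 49° to the horizontal. Measuring y along the incline from the free-surface line, vertical depth h = y·sinθ with sinθ = 0.754710.
The centroid is at the centre, 0.29 m below the top of the plate, so y_c = 5.38 + 0.29 = 5.67 m and h_c = 5.67 × 0.754710 = 4.27921 m.
A = π(0.29)² = 0.264208 m².
Resultant F = γ·h_c·A = 10.05525 × 4.27921 × 0.264208 = 11.3685 kN.
I_c = πr⁴/4 = π × 0.29⁴/4 = 0.00555497 m⁴.
Centre of pressure: y_p = y_c + I_c/(y_c·A) = 5.67 + 0.00555497/(5.67 × 0.264208) = 5.67 + 0.00370811 = 5.67371 m along the plane.
Vertically, h_p = y_p·sinθ = 5.67371 × 0.754710 = 4.28201 m.

h_p = 4.28 m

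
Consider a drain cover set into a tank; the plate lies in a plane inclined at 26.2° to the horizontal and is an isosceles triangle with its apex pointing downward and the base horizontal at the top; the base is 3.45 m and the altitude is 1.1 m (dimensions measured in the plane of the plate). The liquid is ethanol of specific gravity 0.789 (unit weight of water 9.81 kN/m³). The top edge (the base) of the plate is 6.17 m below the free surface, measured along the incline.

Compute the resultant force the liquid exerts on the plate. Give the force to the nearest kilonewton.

γ = 0.789 × 9.81 = 7.74009 kN/m³.
Let θ = 26.2° be the plate's angle to the horizontal; measure y along the incline from where the plane meets the free surface. Vertical depth h = y·sinθ with sinθ = 0.441506.
With the apex down, the centroid sits h/3 = 1.1/3 = 0.366667 m below the base (the top edge), so y_c = 6.17 + 0.366667 = 6.53667 m and h_c = 6.53667 × 0.441506 = 2.88598 m.
A = ½ × 3.45 × 1.1 = 1.8975 m².
Resultant F = γ·h_c·A = 7.74009 × 2.88598 × 1.8975 = 42.3859 kN.

F ≈ 42 kN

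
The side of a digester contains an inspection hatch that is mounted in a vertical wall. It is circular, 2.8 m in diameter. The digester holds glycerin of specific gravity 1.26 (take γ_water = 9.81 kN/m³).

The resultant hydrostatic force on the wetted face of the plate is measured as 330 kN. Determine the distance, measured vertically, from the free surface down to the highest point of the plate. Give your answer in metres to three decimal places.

γ = 1.26 × 9.81 = 12.3606 kN/m³.
A = π(1.4)² = 6.15752 m².
From F = γ·h_c·A, the centroid depth is h_c = 330/(12.3606 × 6.15752) = 4.33579 m.
The centroid is at the centre, 1.4 m below the top of the plate, so the highest point sits at h_top = 4.33579 − 1.4 = 2.93579 m below the surface.

d_top ≈ 2.936 m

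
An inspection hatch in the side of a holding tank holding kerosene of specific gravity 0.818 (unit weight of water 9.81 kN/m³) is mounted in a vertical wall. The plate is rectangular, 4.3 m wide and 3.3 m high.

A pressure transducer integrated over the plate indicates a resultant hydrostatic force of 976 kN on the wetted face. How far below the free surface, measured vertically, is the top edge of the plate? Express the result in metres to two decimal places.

γ = 0.818 × 9.81 = 8.02458 kN/m³.
A = 4.3 × 3.3 = 14.19 m².
From F = γ·h_c·A, the centroid depth is h_c = 976/(8.02458 × 14.19) = 8.57127 m.
The centroid lies 3.3/2 = 1.65 m below the top edge, so the top edge sits at h_top = 8.57127 − 1.65 = 6.92127 m below the surface.

d_top ≈ 6.92 m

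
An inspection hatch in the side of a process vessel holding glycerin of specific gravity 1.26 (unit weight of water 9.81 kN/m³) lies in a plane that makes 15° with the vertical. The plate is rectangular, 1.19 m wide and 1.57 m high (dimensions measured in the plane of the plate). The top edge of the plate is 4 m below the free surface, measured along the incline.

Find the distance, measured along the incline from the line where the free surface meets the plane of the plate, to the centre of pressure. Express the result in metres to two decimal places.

γ = 1.26 × 9.81 = 12.3606 kN/m³.
The plate makes 15° with the vertical, i.e. θ = 90° − 15° = 75° to the horizontal. Measuring y along the incline from the free-surface line, vertical depth h = y·sinθ with sinθ = 0.965926.
The centroid lies 1.57/2 = 0.785 m below the top edge, so y_c = 4 + 0.785 = 4.785 m and h_c = 4.785 × 0.965926 = 4.62196 m.
A = 1.19 × 1.57 = 1.8683 m².
Resultant F = γ·h_c·A = 12.3606 × 4.62196 × 1.8683 = 106.736 kN.
I_c = b·h³/12 = 1.19 × 1.57³/12 = 0.383764 m⁴.
Centre of pressure: y_p = y_c + I_c/(y_c·A) = 4.785 + 0.383764/(4.785 × 1.8683) = 4.785 + 0.0429275 = 4.82793 m along the plane.

y_p = 4.83 m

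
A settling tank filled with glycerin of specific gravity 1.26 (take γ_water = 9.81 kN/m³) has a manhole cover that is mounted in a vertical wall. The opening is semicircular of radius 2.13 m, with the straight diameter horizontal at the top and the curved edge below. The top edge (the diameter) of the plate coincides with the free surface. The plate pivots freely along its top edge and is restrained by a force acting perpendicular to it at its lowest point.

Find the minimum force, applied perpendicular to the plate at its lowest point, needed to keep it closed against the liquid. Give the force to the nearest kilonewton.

γ = 1.26 × 9.81 = 12.3606 kN/m³.
The centroid of a semicircle lies 4r/(3π) = 0.904 m from the diameter, here below the top edge, so the centroid depth is h_c = 0.904 m.
A = πr²/2 = π × 2.13²/2 = 7.12655 m².
Resultant F = γ·h_c·A = 12.3606 × 0.904 × 7.12655 = 79.6319 kN.
I_c = (π/8 − 8/(9π))·r⁴ = 0.109757 × 2.13⁴ = 2.25918 m⁴.
Centre of pressure: y_p = y_c + I_c/(y_c·A) = 0.904 + 2.25918/(0.904 × 7.12655) = 0.904 + 0.350674 = 1.25467 m along the plane.
The resultant acts 0.904 + 0.350674 = 1.25467 m (along the plate) below the hinge at the top edge, so the moment about the hinge is M = F × 1.25467 = 79.6319 × 1.25467 = 99.9118 kN·m.
A normal force at the bottom, 2.13 m from the hinge, must supply this moment: P = 99.9118/2.13 = 46.9069 kN.

P ≈ 47 kN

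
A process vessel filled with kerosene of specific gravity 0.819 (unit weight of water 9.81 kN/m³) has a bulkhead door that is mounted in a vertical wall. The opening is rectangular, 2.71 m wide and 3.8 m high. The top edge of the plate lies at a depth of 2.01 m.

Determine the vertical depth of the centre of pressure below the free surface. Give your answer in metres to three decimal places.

γ = 0.819 × 9.81 = 8.03439 kN/m³.
The centroid lies 3.8/2 = 1.9 m below the top edge, so the centroid depth is h_c = 2.01 + 1.9 = 3.91 m.
A = 2.71 × 3.8 = 10.298 m².
Resultant F = γ·h_c·A = 8.03439 × 3.91 × 10.298 = 323.506 kN.
I_c = b·h³/12 = 2.71 × 3.8³/12 = 12.3919 m⁴.
Centre of pressure: y_p = y_c + I_c/(y_c·A) = 3.91 + 12.3919/(3.91 × 10.298) = 3.91 + 0.307757 = 4.21776 m along the plane.

h_p = 4.218 m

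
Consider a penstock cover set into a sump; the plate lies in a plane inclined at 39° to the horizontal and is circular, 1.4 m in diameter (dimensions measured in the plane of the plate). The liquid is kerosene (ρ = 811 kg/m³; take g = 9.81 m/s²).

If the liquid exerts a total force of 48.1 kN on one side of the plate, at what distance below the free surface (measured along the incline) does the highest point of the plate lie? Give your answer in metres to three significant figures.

γ = ρg = 811 × 9.81 / 1000 = 7.95591 kN/m³.
A = π(0.7)² = 1.53938 m².
From F = γ·h_c·A, the centroid depth is h_c = 48.1/(7.95591 × 1.53938) = 3.92744 m.
Let θ = 39° be the plate's angle to the horizontal; measure y along the incline from where the plane meets the free surface. Vertical depth h = y·sinθ with sinθ = 0.629320.
Along the incline, y_c = h_c/sinθ = 3.92744/0.629320 = 6.24077 m.
The centroid is at the centre, 0.7 m below the top of the plate, so the highest point sits at y_top = 6.24077 − 0.7 = 5.54077 m along the incline.

y_top ≈ 5.54 m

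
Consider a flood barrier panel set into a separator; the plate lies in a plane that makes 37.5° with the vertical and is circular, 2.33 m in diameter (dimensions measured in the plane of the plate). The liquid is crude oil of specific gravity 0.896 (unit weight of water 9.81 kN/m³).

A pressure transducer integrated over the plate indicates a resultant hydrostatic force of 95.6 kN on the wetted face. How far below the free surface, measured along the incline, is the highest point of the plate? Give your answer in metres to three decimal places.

y_top ≈ 2.050 m

γ = 0.896 × 9.81 = 8.78976 kN/m³.
A = π(1.165)² = 4.26385 m².
From F = γ·h_c·A, the centroid depth is h_c = 95.6/(8.78976 × 4.26385) = 2.55081 m.
The plate makes 37.5° with the vertical, i.e. θ = 90° − 37.5° = 52.5° to the horizontal. Measuring y along the incline from the free-surface line, vertical depth h = y·sinθ with sinθ = 0.793353.
Along the incline, y_c = h_c/sinθ = 2.55081/0.793353 = 3.21523 m.
The centroid is at the centre, 1.165 m below the top of the plate, so the highest point sits at y_top = 3.21523 − 1.165 = 2.05023 m along the incline.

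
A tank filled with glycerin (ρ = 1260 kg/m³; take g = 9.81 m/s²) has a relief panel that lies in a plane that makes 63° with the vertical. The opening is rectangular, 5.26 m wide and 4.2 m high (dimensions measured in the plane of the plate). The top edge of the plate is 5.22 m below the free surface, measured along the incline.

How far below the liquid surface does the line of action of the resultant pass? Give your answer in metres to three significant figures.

γ = ρg = 1260 × 9.81 / 1000 = 12.3606 kN/m³.
The plate makes 63° with the vertical, i.e. θ = 90° − 63° = 27° to the horizontal. Measuring y along the incline from the free-surface line, vertical depth h = y·sinθ with sinθ = 0.453990.
The centroid lies 4.2/2 = 2.1 m below the top edge, so y_c = 5.22 + 2.1 = 7.32 m and h_c = 7.32 × 0.453990 = 3.32321 m.
A = 5.26 × 4.2 = 22.092 m².
Resultant F = γ·h_c·A = 12.3606 × 3.32321 × 22.092 = 907.47 kN.
I_c = b·h³/12 = 5.26 × 4.2³/12 = 32.4752 m⁴.
Centre of pressure: y_p = y_c + I_c/(y_c·A) = 7.32 + 32.4752/(7.32 × 22.092) = 7.32 + 0.200819 = 7.52082 m along the plane.
Vertically, h_p = y_p·sinθ = 7.52082 × 0.453990 = 3.41438 m.

h_p = 3.41 m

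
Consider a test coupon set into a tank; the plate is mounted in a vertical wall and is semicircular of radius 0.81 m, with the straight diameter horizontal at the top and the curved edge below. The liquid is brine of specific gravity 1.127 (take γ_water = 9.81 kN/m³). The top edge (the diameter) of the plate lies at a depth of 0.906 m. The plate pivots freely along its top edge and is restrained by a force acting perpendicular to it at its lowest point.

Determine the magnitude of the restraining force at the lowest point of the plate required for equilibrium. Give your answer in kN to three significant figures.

γ = 1.127 × 9.81 = 11.05587 kN/m³.
The centroid of a semicircle lies 4r/(3π) = 0.343775 m from the diameter, here below the top edge, so the centroid depth is h_c = 0.906 + 0.343775 = 1.24978 m.
A = πr²/2 = π × 0.81²/2 = 1.0306 m².
Resultant F = γ·h_c·A = 11.05587 × 1.24978 × 1.0306 = 14.2402 kN.
I_c = (π/8 − 8/(9π))·r⁴ = 0.109757 × 0.81⁴ = 0.0472468 m⁴.
Centre of pressure: y_p = y_c + I_c/(y_c·A) = 1.24978 + 0.0472468/(1.24978 × 1.0306) = 1.24978 + 0.0366816 = 1.28646 m along the plane.
The resultant acts 0.343775 + 0.0366816 = 0.380457 m (along the plate) below the hinge at the top edge, so the moment about the hinge is M = F × 0.380457 = 14.2402 × 0.380457 = 5.41778 kN·m.
A normal force at the bottom, 0.81 m from the hinge, must supply this moment: P = 5.41778/0.81 = 6.68862 kN.

P ≈ 6.69 kN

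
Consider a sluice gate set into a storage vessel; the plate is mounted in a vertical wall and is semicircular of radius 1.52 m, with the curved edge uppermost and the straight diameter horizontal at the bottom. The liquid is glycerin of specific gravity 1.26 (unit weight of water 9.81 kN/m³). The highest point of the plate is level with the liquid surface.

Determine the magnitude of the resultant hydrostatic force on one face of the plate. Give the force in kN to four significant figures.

F ≈ 39.25 kN

γ = 1.26 × 9.81 = 12.3606 kN/m³.
The centroid lies 4r/(3π) = 0.645108 m above the diameter, so r − 4r/(3π) = 1.52 − 0.645108 = 0.874892 m below the topmost point, so the centroid depth is h_c = 0.874892 m.
A = πr²/2 = π × 1.52²/2 = 3.62917 m².
Resultant F = γ·h_c·A = 12.3606 × 0.874892 × 3.62917 = 39.2465 kN.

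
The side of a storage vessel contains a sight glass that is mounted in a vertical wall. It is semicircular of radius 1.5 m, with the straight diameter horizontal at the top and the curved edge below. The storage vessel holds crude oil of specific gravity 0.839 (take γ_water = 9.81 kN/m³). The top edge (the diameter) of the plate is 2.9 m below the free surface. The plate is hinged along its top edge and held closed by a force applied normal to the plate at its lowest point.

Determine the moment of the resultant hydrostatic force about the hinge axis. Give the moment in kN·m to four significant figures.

γ = 0.839 × 9.81 = 8.23059 kN/m³.
The centroid of a semicircle lies 4r/(3π) = 0.63662 m from the diameter, here below the top edge, so the centroid depth is h_c = 2.9 + 0.63662 = 3.53662 m.
A = πr²/2 = π × 1.5²/2 = 3.53429 m².
Resultant F = γ·h_c·A = 8.23059 × 3.53662 × 3.53429 = 102.878 kN.
I_c = (π/8 − 8/(9π))·r⁴ = 0.109757 × 1.5⁴ = 0.555645 m⁴.
Centre of pressure: y_p = y_c + I_c/(y_c·A) = 3.53662 + 0.555645/(3.53662 × 3.53429) = 3.53662 + 0.0444536 = 3.58107 m along the plane.
The resultant acts 0.63662 + 0.0444536 = 0.681074 m (along the plate) below the hinge at the top edge, so the moment about the hinge is M = F × 0.681074 = 102.878 × 0.681074 = 70.0675 kN·m.

M ≈ 70.07 kN·m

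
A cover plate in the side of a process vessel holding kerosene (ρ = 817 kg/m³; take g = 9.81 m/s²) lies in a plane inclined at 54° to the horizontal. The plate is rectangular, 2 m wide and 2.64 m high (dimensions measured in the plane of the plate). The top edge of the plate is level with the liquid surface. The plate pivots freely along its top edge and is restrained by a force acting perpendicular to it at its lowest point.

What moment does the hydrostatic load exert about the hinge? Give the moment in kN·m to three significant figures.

M ≈ 79.5 kN·m

γ = ρg = 817 × 9.81 / 1000 = 8.01477 kN/m³.
Let θ = 54° be the plate's angle to the horizontal; measure y along the incline from where the plane meets the free surface. Vertical depth h = y·sinθ with sinθ = 0.809017.
The centroid lies 2.64/2 = 1.32 m below the top edge, so y_c = 1.32 m and h_c = 1.32 × 0.809017 = 1.0679 m.
A = 2 × 2.64 = 5.28 m².
Resultant F = γ·h_c·A = 8.01477 × 1.0679 × 5.28 = 45.1914 kN.
I_c = b·h³/12 = 2 × 2.64³/12 = 3.06662 m⁴.
Centre of pressure: y_p = y_c + I_c/(y_c·A) = 1.32 + 3.06662/(1.32 × 5.28) = 1.32 + 0.439999 = 1.76 m along the plane.
The resultant acts 1.32 + 0.439999 = 1.76 m (along the plate) below the hinge at the top edge, so the moment about the hinge is M = F × 1.76 = 45.1914 × 1.76 = 79.5369 kN·m.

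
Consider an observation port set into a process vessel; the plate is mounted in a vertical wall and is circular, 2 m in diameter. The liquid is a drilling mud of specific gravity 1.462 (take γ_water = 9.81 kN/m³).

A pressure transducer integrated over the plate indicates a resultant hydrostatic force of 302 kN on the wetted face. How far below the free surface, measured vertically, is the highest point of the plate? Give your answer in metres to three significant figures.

d_top ≈ 5.70 m

γ = 1.462 × 9.81 = 14.34222 kN/m³.
A = π(1)² = 3.14159 m².
From F = γ·h_c·A, the centroid depth is h_c = 302/(14.34222 × 3.14159) = 6.70257 m.
The centroid is at the centre, 1 m below the top of the plate, so the highest point sits at h_top = 6.70257 − 1 = 5.70257 m below the surface.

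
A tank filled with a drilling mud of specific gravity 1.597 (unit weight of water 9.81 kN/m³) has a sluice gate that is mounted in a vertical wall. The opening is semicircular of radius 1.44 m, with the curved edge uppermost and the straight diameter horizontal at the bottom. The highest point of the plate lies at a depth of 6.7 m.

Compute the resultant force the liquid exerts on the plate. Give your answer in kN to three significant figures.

γ = 1.597 × 9.81 = 15.66657 kN/m³.
The centroid lies 4r/(3π) = 0.611155 m above the diameter, so r − 4r/(3π) = 1.44 − 0.611155 = 0.828845 m below the topmost point, so the centroid depth is h_c = 6.7 + 0.828845 = 7.52885 m.
A = πr²/2 = π × 1.44²/2 = 3.2572 m².
Resultant F = γ·h_c·A = 15.66657 × 7.52885 × 3.2572 = 384.191 kN.

F ≈ 384 kN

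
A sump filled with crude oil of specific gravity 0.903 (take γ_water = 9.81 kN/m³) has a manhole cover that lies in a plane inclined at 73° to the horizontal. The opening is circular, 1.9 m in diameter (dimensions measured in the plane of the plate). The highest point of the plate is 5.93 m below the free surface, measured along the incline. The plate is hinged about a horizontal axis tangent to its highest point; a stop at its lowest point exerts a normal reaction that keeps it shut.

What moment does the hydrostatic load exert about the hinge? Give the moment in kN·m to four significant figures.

M ≈ 162.4 kN·m

γ = 0.903 × 9.81 = 8.85843 kN/m³.
Let θ = 73° be the plate's angle to the horizontal; measure y along the incline from where the plane meets the free surface. Vertical depth h = y·sinθ with sinθ = 0.956305.
The centroid is at the centre, 0.95 m below the top of the plate, so y_c = 5.93 + 0.95 = 6.88 m and h_c = 6.88 × 0.956305 = 6.57938 m.
A = π(0.95)² = 2.83529 m².
Resultant F = γ·h_c·A = 8.85843 × 6.57938 × 2.83529 = 165.249 kN.
I_c = πr⁴/4 = π × 0.95⁴/4 = 0.639712 m⁴.
Centre of pressure: y_p = y_c + I_c/(y_c·A) = 6.88 + 0.639712/(6.88 × 2.83529) = 6.88 + 0.0327943 = 6.91279 m along the plane.
The resultant acts 0.95 + 0.0327943 = 0.982794 m (along the plate) below the hinge at the top edge, so the moment about the hinge is M = F × 0.982794 = 165.249 × 0.982794 = 162.406 kN·m.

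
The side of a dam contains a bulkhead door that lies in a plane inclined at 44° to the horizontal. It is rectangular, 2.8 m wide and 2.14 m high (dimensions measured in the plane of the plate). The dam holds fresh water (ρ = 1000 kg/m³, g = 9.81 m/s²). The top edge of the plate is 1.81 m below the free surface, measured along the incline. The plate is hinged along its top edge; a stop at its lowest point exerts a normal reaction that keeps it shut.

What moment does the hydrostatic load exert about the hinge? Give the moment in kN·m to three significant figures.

M ≈ 141 kN·m

γ = ρg = 1000 × 9.81 = 9810 N/m³ = 9.81 kN/m³.
Let θ = 44° be the plate's angle to the horizontal; measure y along the incline from where the plane meets the free surface. Vertical depth h = y·sinθ with sinθ = 0.694658.
The centroid lies 2.14/2 = 1.07 m below the top edge, so y_c = 1.81 + 1.07 = 2.88 m and h_c = 2.88 × 0.694658 = 2.00062 m.
A = 2.8 × 2.14 = 5.992 m².
Resultant F = γ·h_c·A = 9.81 × 2.00062 × 5.992 = 117.599 kN.
I_c = b·h³/12 = 2.8 × 2.14³/12 = 2.28675 m⁴.
Centre of pressure: y_p = y_c + I_c/(y_c·A) = 2.88 + 2.28675/(2.88 × 5.992) = 2.88 + 0.132512 = 3.01251 m along the plane.
The resultant acts 1.07 + 0.132512 = 1.20251 m (along the plate) below the hinge at the top edge, so the moment about the hinge is M = F × 1.20251 = 117.599 × 1.20251 = 141.414 kN·m.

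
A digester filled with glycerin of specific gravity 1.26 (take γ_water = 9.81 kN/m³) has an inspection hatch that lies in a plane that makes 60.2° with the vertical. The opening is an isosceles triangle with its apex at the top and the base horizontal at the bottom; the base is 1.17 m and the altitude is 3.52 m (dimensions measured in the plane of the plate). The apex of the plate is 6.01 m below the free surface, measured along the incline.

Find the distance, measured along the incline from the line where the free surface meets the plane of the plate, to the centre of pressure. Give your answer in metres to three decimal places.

γ = 1.26 × 9.81 = 12.3606 kN/m³.
The plate makes 60.2° with the vertical, i.e. θ = 90° − 60.2° = 29.8° to the horizontal. Measuring y along the incline from the free-surface line, vertical depth h = y·sinθ with sinθ = 0.496974.
With the apex up, the centroid sits 2h/3 = 2 × 3.52/3 = 2.34667 m below the apex, so y_c = 6.01 + 2.34667 = 8.35667 m and h_c = 8.35667 × 0.496974 = 4.15305 m.
A = ½ × 1.17 × 3.52 = 2.0592 m².
Resultant F = γ·h_c·A = 12.3606 × 4.15305 × 2.0592 = 105.707 kN.
I_c = b·h³/36 = 1.17 × 3.52³/36 = 1.41746 m⁴.
Centre of pressure: y_p = y_c + I_c/(y_c·A) = 8.35667 + 1.41746/(8.35667 × 2.0592) = 8.35667 + 0.0823719 = 8.43904 m along the plane.

y_p = 8.439 m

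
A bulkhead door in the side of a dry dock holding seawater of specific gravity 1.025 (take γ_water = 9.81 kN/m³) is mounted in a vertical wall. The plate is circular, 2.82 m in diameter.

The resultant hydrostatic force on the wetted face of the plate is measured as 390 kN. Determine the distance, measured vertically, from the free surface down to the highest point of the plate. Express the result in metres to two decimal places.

γ = 1.025 × 9.81 = 10.05525 kN/m³.
A = π(1.41)² = 6.2458 m².
From F = γ·h_c·A, the centroid depth is h_c = 390/(10.05525 × 6.2458) = 6.20989 m.
The centroid is at the centre, 1.41 m below the top of the plate, so the highest point sits at h_top = 6.20989 − 1.41 = 4.79989 m below the surface.

d_top ≈ 4.80 m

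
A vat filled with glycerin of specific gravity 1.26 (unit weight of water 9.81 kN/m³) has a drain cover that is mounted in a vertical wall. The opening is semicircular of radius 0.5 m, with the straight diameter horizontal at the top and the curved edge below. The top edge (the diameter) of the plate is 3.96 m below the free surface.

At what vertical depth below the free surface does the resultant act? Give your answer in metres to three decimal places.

γ = 1.26 × 9.81 = 12.3606 kN/m³.
The centroid of a semicircle lies 4r/(3π) = 0.212207 m from the diameter, here below the top edge, so the centroid depth is h_c = 3.96 + 0.212207 = 4.17221 m.
A = πr²/2 = π × 0.5²/2 = 0.392699 m².
Resultant F = γ·h_c·A = 12.3606 × 4.17221 × 0.392699 = 20.2519 kN.
I_c = (π/8 − 8/(9π))·r⁴ = 0.109757 × 0.5⁴ = 0.00685981 m⁴.
Centre of pressure: y_p = y_c + I_c/(y_c·A) = 4.17221 + 0.00685981/(4.17221 × 0.392699) = 4.17221 + 0.00418684 = 4.1764 m along the plane.

h_p = 4.176 m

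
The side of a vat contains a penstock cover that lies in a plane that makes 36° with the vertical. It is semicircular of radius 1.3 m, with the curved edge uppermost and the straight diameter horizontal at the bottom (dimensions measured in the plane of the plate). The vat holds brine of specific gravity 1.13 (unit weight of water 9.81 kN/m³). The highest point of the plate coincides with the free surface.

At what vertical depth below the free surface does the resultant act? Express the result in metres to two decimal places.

γ = 1.13 × 9.81 = 11.0853 kN/m³.
The plate makes 36° with the vertical, i.e. θ = 90° − 36° = 54° to the horizontal. Measuring y along the incline from the free-surface line, vertical depth h = y·sinθ with sinθ = 0.809017.
The centroid lies 4r/(3π) = 0.551737 m above the diameter, so r − 4r/(3π) = 1.3 − 0.551737 = 0.748263 m below the topmost point, so y_c = 0.748263 m and h_c = 0.748263 × 0.809017 = 0.605357 m.
A = πr²/2 = π × 1.3²/2 = 2.65465 m².
Resultant F = γ·h_c·A = 11.0853 × 0.605357 × 2.65465 = 17.8142 kN.
I_c = (π/8 − 8/(9π))·r⁴ = 0.109757 × 1.3⁴ = 0.313477 m⁴.
Centre of pressure: y_p = y_c + I_c/(y_c·A) = 0.748263 + 0.313477/(0.748263 × 2.65465) = 0.748263 + 0.157813 = 0.906076 m along the plane.
Vertically, h_p = y_p·sinθ = 0.906076 × 0.809017 = 0.733031 m.

h_p = 0.73 m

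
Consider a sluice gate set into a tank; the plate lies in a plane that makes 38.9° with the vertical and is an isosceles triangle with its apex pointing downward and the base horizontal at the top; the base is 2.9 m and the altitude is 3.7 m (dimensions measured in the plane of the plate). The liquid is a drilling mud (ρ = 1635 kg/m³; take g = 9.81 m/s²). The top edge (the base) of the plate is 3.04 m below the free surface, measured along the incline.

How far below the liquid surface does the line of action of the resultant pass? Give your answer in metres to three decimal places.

h_p = 3.464 m

γ = ρg = 1635 × 9.81 / 1000 = 16.03935 kN/m³.
The plate makes 38.9° with the vertical, i.e. θ = 90° − 38.9° = 51.1° to the horizontal. Measuring y along the incline from the free-surface line, vertical depth h = y·sinθ with sinθ = 0.778243.
With the apex down, the centroid sits h/3 = 3.7/3 = 1.23333 m below the base (the top edge), so y_c = 3.04 + 1.23333 = 4.27333 m and h_c = 4.27333 × 0.778243 = 3.32569 m.
A = ½ × 2.9 × 3.7 = 5.365 m².
Resultant F = γ·h_c·A = 16.03935 × 3.32569 × 5.365 = 286.179 kN.
I_c = b·h³/36 = 2.9 × 3.7³/36 = 4.08038 m⁴.
Centre of pressure: y_p = y_c + I_c/(y_c·A) = 4.27333 + 4.08038/(4.27333 × 5.365) = 4.27333 + 0.177977 = 4.45131 m along the plane.
Vertically, h_p = y_p·sinθ = 4.45131 × 0.778243 = 3.4642 m.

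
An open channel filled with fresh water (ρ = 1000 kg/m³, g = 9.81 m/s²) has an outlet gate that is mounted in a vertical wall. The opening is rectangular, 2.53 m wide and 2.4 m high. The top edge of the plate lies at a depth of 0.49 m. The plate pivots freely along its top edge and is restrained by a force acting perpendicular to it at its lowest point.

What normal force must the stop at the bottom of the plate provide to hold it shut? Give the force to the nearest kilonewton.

γ = ρg = 1000 × 9.81 = 9810 N/m³ = 9.81 kN/m³.
The centroid lies 2.4/2 = 1.2 m below the top edge, so the centroid depth is h_c = 0.49 + 1.2 = 1.69 m.
A = 2.53 × 2.4 = 6.072 m².
Resultant F = γ·h_c·A = 9.81 × 1.69 × 6.072 = 100.667 kN.
I_c = b·h³/12 = 2.53 × 2.4³/12 = 2.91456 m⁴.
Centre of pressure: y_p = y_c + I_c/(y_c·A) = 1.69 + 2.91456/(1.69 × 6.072) = 1.69 + 0.284024 = 1.97402 m along the plane.
The resultant acts 1.2 + 0.284024 = 1.48402 m (along the plate) below the hinge at the top edge, so the moment about the hinge is M = F × 1.48402 = 100.667 × 1.48402 = 149.392 kN·m.
A normal force at the bottom, 2.4 m from the hinge, must supply this moment: P = 149.392/2.4 = 62.2467 kN.

P ≈ 62 kN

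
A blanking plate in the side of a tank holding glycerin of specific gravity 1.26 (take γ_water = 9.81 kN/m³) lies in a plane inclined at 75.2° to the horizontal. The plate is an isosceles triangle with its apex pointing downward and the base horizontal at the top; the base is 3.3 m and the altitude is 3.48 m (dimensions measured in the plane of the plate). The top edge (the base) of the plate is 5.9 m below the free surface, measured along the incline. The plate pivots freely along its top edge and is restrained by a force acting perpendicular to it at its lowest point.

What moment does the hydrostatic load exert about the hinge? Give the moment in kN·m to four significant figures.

M ≈ 608.1 kN·m

γ = 1.26 × 9.81 = 12.3606 kN/m³.
Let θ = 75.2° be the plate's angle to the horizontal; measure y along the incline from where the plane meets the free surface. Vertical depth h = y·sinθ with sinθ = 0.966823.
With the apex down, the centroid sits h/3 = 3.48/3 = 1.16 m below the base (the top edge), so y_c = 5.9 + 1.16 = 7.06 m and h_c = 7.06 × 0.966823 = 6.82577 m.
A = ½ × 3.3 × 3.48 = 5.742 m².
Resultant F = γ·h_c·A = 12.3606 × 6.82577 × 5.742 = 484.456 kN.
I_c = b·h³/36 = 3.3 × 3.48³/36 = 3.86322 m⁴.
Centre of pressure: y_p = y_c + I_c/(y_c·A) = 7.06 + 3.86322/(7.06 × 5.742) = 7.06 + 0.0952975 = 7.1553 m along the plane.
The resultant acts 1.16 + 0.0952975 = 1.2553 m (along the plate) below the hinge at the top edge, so the moment about the hinge is M = F × 1.2553 = 484.456 × 1.2553 = 608.138 kN·m.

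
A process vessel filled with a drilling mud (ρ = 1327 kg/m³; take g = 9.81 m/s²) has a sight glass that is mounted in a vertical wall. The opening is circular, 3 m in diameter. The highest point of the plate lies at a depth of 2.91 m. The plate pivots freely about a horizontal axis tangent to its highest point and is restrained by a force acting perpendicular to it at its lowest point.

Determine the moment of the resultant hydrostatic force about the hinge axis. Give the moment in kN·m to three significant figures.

M ≈ 660 kN·m

γ = ρg = 1327 × 9.81 / 1000 = 13.01787 kN/m³.
The centroid is at the centre, 1.5 m below the top of the plate, so the centroid depth is h_c = 2.91 + 1.5 = 4.41 m.
A = π(1.5)² = 7.06858 m².
Resultant F = γ·h_c·A = 13.01787 × 4.41 × 7.06858 = 405.799 kN.
I_c = πr⁴/4 = π × 1.5⁴/4 = 3.97608 m⁴.
Centre of pressure: y_p = y_c + I_c/(y_c·A) = 4.41 + 3.97608/(4.41 × 7.06858) = 4.41 + 0.127551 = 4.53755 m along the plane.
The resultant acts 1.5 + 0.127551 = 1.62755 m (along the plate) below the hinge at the top edge, so the moment about the hinge is M = F × 1.62755 = 405.799 × 1.62755 = 660.458 kN·m.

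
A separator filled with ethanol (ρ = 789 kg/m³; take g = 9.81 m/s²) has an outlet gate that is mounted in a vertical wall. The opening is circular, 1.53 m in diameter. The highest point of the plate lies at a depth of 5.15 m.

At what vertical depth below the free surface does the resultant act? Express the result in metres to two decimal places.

γ = ρg = 789 × 9.81 / 1000 = 7.74009 kN/m³.
The centroid is at the centre, 0.765 m below the top of the plate, so the centroid depth is h_c = 5.15 + 0.765 = 5.915 m.
A = π(0.765)² = 1.83854 m².
Resultant F = γ·h_c·A = 7.74009 × 5.915 × 1.83854 = 84.1732 kN.
I_c = πr⁴/4 = π × 0.765⁴/4 = 0.26899 m⁴.
Centre of pressure: y_p = y_c + I_c/(y_c·A) = 5.915 + 0.26899/(5.915 × 1.83854) = 5.915 + 0.0247348 = 5.93973 m along the plane.

h_p = 5.94 m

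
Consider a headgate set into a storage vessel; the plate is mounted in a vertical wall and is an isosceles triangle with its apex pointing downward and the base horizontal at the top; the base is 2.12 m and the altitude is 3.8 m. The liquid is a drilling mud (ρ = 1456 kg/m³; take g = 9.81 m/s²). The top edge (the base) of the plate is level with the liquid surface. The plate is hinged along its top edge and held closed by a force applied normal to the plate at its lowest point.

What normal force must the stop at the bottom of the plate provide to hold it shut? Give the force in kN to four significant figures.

γ = ρg = 1456 × 9.81 / 1000 = 14.28336 kN/m³.
With the apex down, the centroid sits h/3 = 3.8/3 = 1.26667 m below the base (the top edge), so the centroid depth is h_c = 1.26667 m.
A = ½ × 2.12 × 3.8 = 4.028 m².
Resultant F = γ·h_c·A = 14.28336 × 1.26667 × 4.028 = 72.8758 kN.
I_c = b·h³/36 = 2.12 × 3.8³/36 = 3.23135 m⁴.
Centre of pressure: y_p = y_c + I_c/(y_c·A) = 1.26667 + 3.23135/(1.26667 × 4.028) = 1.26667 + 0.633331 = 1.9 m along the plane.
The resultant acts 1.26667 + 0.633331 = 1.9 m (along the plate) below the hinge at the top edge, so the moment about the hinge is M = F × 1.9 = 72.8758 × 1.9 = 138.464 kN·m.
A normal force at the bottom, 3.8 m from the hinge, must supply this moment: P = 138.464/3.8 = 36.4379 kN.

P ≈ 36.44 kN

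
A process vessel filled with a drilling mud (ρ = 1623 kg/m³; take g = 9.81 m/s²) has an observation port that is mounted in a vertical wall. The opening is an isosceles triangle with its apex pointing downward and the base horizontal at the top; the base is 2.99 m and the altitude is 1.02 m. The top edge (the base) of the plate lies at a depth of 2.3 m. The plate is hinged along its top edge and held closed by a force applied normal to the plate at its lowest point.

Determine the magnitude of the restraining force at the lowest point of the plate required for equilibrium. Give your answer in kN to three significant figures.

γ = ρg = 1623 × 9.81 / 1000 = 15.92163 kN/m³.
With the apex down, the centroid sits h/3 = 1.02/3 = 0.34 m below the base (the top edge), so the centroid depth is h_c = 2.3 + 0.34 = 2.64 m.
A = ½ × 2.99 × 1.02 = 1.5249 m².
Resultant F = γ·h_c·A = 15.92163 × 2.64 × 1.5249 = 64.0963 kN.
I_c = b·h³/36 = 2.99 × 1.02³/36 = 0.0881392 m⁴.
Centre of pressure: y_p = y_c + I_c/(y_c·A) = 2.64 + 0.0881392/(2.64 × 1.5249) = 2.64 + 0.0218939 = 2.66189 m along the plane.
The resultant acts 0.34 + 0.0218939 = 0.361894 m (along the plate) below the hinge at the top edge, so the moment about the hinge is M = F × 0.361894 = 64.0963 × 0.361894 = 23.1961 kN·m.
A normal force at the bottom, 1.02 m from the hinge, must supply this moment: P = 23.1961/1.02 = 22.7413 kN.

P ≈ 22.7 kN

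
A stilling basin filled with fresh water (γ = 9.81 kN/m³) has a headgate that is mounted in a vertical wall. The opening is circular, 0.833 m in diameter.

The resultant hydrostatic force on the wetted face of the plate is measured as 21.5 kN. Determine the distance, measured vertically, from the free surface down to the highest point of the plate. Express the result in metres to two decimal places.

d_top ≈ 3.61 m

γ = 9.81 kN/m³.
A = π(0.4165)² = 0.544979 m².
From F = γ·h_c·A, the centroid depth is h_c = 21.5/(9.81 × 0.544979) = 4.02151 m.
The centroid is at the centre, 0.4165 m below the top of the plate, so the highest point sits at h_top = 4.02151 − 0.4165 = 3.60501 m below the surface.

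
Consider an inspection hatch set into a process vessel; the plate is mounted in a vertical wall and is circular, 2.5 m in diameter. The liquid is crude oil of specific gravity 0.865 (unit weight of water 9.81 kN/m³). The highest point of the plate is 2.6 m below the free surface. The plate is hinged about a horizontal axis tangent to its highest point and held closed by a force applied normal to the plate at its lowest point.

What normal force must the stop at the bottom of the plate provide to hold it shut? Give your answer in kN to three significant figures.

γ = 0.865 × 9.81 = 8.48565 kN/m³.
The centroid is at the centre, 1.25 m below the top of the plate, so the centroid depth is h_c = 2.6 + 1.25 = 3.85 m.
A = π(1.25)² = 4.90874 m².
Resultant F = γ·h_c·A = 8.48565 × 3.85 × 4.90874 = 160.367 kN.
I_c = πr⁴/4 = π × 1.25⁴/4 = 1.91748 m⁴.
Centre of pressure: y_p = y_c + I_c/(y_c·A) = 3.85 + 1.91748/(3.85 × 4.90874) = 3.85 + 0.101461 = 3.95146 m along the plane.
The resultant acts 1.25 + 0.101461 = 1.35146 m (along the plate) below the hinge at the top edge, so the moment about the hinge is M = F × 1.35146 = 160.367 × 1.35146 = 216.73 kN·m.
A normal force at the bottom, 2.5 m from the hinge, must supply this moment: P = 216.73/2.5 = 86.692 kN.

P ≈ 86.7 kN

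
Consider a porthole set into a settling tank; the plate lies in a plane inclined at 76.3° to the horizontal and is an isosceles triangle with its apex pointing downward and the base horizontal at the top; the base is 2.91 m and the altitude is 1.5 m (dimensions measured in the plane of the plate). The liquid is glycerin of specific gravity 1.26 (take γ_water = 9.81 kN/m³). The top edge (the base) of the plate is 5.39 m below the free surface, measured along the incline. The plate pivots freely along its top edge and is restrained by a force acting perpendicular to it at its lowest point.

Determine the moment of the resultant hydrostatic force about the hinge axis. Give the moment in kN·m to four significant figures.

M ≈ 80.46 kN·m

γ = 1.26 × 9.81 = 12.3606 kN/m³.
Let θ = 76.3° be the plate's angle to the horizontal; measure y along the incline from where the plane meets the free surface. Vertical depth h = y·sinθ with sinθ = 0.971549.
With the apex down, the centroid sits h/3 = 1.5/3 = 0.5 m below the base (the top edge), so y_c = 5.39 + 0.5 = 5.89 m and h_c = 5.89 × 0.971549 = 5.72242 m.
A = ½ × 2.91 × 1.5 = 2.1825 m².
Resultant F = γ·h_c·A = 12.3606 × 5.72242 × 2.1825 = 154.374 kN.
I_c = b·h³/36 = 2.91 × 1.5³/36 = 0.272813 m⁴.
Centre of pressure: y_p = y_c + I_c/(y_c·A) = 5.89 + 0.272813/(5.89 × 2.1825) = 5.89 + 0.0212224 = 5.91122 m along the plane.
The resultant acts 0.5 + 0.0212224 = 0.521222 m (along the plate) below the hinge at the top edge, so the moment about the hinge is M = F × 0.521222 = 154.374 × 0.521222 = 80.4631 kN·m.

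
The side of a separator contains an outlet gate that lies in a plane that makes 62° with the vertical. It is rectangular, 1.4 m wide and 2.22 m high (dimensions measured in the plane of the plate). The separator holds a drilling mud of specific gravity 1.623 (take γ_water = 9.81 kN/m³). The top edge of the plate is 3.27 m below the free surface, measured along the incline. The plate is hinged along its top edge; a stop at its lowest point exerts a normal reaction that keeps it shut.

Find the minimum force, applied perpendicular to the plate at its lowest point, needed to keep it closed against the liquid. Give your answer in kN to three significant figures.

P ≈ 55.2 kN

γ = 1.623 × 9.81 = 15.92163 kN/m³.
The plate makes 62° with the vertical, i.e. θ = 90° − 62° = 28° to the horizontal. Measuring y along the incline from the free-surface line, vertical depth h = y·sinθ with sinθ = 0.469472.
The centroid lies 2.22/2 = 1.11 m below the top edge, so y_c = 3.27 + 1.11 = 4.38 m and h_c = 4.38 × 0.469472 = 2.05629 m.
A = 1.4 × 2.22 = 3.108 m².
Resultant F = γ·h_c·A = 15.92163 × 2.05629 × 3.108 = 101.754 kN.
I_c = b·h³/12 = 1.4 × 2.22³/12 = 1.27646 m⁴.
Centre of pressure: y_p = y_c + I_c/(y_c·A) = 4.38 + 1.27646/(4.38 × 3.108) = 4.38 + 0.0937674 = 4.47377 m along the plane.
The resultant acts 1.11 + 0.0937674 = 1.20377 m (along the plate) below the hinge at the top edge, so the moment about the hinge is M = F × 1.20377 = 101.754 × 1.20377 = 122.488 kN·m.
A normal force at the bottom, 2.22 m from the hinge, must supply this moment: P = 122.488/2.22 = 55.1748 kN.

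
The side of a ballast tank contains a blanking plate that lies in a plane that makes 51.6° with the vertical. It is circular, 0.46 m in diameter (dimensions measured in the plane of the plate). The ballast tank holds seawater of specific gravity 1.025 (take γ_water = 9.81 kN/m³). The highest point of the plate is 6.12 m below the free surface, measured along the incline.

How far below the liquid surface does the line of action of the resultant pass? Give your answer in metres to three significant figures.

γ = 1.025 × 9.81 = 10.05525 kN/m³.
The plate makes 51.6° with the vertical, i.e. θ = 90° − 51.6° = 38.4° to the horizontal. Measuring y along the incline from the free-surface line, vertical depth h = y·sinθ with sinθ = 0.621148.
The centroid is at the centre, 0.23 m below the top of the plate, so y_c = 6.12 + 0.23 = 6.35 m and h_c = 6.35 × 0.621148 = 3.94429 m.
A = π(0.23)² = 0.16619 m².
Resultant F = γ·h_c·A = 10.05525 × 3.94429 × 0.16619 = 6.59123 kN.
I_c = πr⁴/4 = π × 0.23⁴/4 = 0.00219787 m⁴.
Centre of pressure: y_p = y_c + I_c/(y_c·A) = 6.35 + 0.00219787/(6.35 × 0.16619) = 6.35 + 0.00208268 = 6.35208 m along the plane.
Vertically, h_p = y_p·sinθ = 6.35208 × 0.621148 = 3.94558 m.

h_p = 3.95 m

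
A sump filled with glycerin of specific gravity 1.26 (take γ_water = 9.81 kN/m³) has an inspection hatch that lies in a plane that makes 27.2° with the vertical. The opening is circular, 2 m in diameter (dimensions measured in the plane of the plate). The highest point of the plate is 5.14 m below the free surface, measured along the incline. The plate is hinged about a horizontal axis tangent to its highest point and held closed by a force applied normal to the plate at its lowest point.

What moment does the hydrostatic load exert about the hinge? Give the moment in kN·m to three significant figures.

γ = 1.26 × 9.81 = 12.3606 kN/m³.
The plate makes 27.2° with the vertical, i.e. θ = 90° − 27.2° = 62.8° to the horizontal. Measuring y along the incline from the free-surface line, vertical depth h = y·sinθ with sinθ = 0.889416.
The centroid is at the centre, 1 m below the top of the plate, so y_c = 5.14 + 1 = 6.14 m and h_c = 6.14 × 0.889416 = 5.46101 m.
A = π(1)² = 3.14159 m².
Resultant F = γ·h_c·A = 12.3606 × 5.46101 × 3.14159 = 212.062 kN.
I_c = πr⁴/4 = π × 1⁴/4 = 0.785398 m⁴.
Centre of pressure: y_p = y_c + I_c/(y_c·A) = 6.14 + 0.785398/(6.14 × 3.14159) = 6.14 + 0.0407166 = 6.18072 m along the plane.
The resultant acts 1 + 0.0407166 = 1.04072 m (along the plate) below the hinge at the top edge, so the moment about the hinge is M = F × 1.04072 = 212.062 × 1.04072 = 220.697 kN·m.

M ≈ 221 kN·m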